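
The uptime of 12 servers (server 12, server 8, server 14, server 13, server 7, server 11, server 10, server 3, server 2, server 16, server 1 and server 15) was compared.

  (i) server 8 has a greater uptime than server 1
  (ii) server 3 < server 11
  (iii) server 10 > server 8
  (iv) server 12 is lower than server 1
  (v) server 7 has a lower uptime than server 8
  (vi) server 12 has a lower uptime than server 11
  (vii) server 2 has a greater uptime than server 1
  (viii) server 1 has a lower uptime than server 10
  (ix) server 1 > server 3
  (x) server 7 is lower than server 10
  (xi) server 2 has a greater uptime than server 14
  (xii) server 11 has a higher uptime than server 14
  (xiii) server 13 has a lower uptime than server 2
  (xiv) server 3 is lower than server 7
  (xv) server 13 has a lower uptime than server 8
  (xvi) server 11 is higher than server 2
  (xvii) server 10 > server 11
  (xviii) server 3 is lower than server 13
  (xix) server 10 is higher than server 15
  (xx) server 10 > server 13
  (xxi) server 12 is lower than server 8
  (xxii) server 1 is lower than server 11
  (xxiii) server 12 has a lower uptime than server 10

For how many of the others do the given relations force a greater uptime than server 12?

5

From server 12 the given relations immediately reach server 1, server 8, server 11, server 10.
From those, server 2 — 5 in total.
Nothing else is reachable above server 12; 5 in all.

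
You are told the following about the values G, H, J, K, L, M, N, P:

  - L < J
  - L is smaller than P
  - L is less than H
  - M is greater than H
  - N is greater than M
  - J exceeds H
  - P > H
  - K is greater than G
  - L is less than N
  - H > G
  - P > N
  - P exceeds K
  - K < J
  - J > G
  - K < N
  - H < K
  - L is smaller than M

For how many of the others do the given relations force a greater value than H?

5

From H the given relations immediately reach M, K, J, P.
From those, N — 5 in total.
No other element is forced above H by the given relations, so the count is 5.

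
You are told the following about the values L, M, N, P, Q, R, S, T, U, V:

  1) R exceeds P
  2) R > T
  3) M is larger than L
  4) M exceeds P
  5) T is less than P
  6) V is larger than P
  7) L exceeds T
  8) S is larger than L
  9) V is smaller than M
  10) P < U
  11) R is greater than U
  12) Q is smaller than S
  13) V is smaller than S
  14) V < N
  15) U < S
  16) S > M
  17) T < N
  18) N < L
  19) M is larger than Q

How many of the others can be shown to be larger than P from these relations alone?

7

Directly above P: V, U, M, R.
One step further: N, S (6 so far).
One step further: L (7 so far).
Nothing else is reachable above P; 7 in all.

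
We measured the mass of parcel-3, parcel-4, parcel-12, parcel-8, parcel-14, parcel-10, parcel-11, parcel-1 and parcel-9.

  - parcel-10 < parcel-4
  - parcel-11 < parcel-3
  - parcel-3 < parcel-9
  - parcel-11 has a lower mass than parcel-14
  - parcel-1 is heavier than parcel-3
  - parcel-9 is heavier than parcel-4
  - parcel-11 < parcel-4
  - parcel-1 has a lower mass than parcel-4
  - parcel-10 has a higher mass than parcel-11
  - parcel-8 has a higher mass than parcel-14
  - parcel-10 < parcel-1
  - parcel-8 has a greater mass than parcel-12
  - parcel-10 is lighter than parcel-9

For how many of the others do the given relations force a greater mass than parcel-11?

From parcel-11 the given relations immediately reach parcel-14, parcel-10, parcel-3, parcel-4.
From those, parcel-1, parcel-8, parcel-9 — 7 in total.
No other element is forced above parcel-11 by the given relations, so the count is 7.

7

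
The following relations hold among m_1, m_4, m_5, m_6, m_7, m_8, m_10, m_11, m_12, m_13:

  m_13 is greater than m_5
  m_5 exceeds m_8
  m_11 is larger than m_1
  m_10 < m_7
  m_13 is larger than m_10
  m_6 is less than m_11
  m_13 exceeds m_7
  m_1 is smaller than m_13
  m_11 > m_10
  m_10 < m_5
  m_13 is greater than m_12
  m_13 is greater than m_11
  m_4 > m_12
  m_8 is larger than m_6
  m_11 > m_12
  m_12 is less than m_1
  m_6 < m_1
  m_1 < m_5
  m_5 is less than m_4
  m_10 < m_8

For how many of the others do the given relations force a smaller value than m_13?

8

From m_13 the given relations immediately reach m_12, m_10, m_7, m_1, m_11, m_5.
From those, m_6, m_8 — 8 in total.
Nothing else is reachable below m_13; 8 in all.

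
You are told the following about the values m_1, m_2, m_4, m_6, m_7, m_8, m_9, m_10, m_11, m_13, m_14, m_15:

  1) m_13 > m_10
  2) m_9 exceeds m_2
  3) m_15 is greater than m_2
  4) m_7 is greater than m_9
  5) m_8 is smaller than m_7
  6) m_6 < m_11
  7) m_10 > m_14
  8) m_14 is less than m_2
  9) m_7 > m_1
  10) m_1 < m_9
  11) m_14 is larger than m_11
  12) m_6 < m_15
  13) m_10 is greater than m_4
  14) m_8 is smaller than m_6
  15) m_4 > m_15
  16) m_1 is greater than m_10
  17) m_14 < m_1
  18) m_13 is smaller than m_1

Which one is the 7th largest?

The consecutive relations fix a unique order: m_8 < m_6 < m_11 < m_14 < m_2 < m_15 < m_4 < m_10 < m_13 < m_1 < m_9 < m_7.
Counting 7 from the largest end gives m_15.

m_15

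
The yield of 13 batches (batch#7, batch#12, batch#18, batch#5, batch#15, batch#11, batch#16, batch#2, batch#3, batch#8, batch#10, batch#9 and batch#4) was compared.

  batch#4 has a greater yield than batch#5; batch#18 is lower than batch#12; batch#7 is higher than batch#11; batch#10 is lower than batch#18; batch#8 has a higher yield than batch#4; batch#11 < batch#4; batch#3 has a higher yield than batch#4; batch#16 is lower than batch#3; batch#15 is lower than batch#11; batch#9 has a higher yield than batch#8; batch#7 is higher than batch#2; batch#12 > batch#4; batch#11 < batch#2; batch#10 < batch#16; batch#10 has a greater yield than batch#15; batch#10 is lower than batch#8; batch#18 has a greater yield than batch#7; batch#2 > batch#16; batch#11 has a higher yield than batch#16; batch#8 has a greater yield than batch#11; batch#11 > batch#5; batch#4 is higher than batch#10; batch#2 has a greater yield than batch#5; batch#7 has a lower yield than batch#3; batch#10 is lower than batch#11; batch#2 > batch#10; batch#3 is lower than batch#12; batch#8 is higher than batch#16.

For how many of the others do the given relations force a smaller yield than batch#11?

4

The elements the relations force below batch#11 are batch#15, batch#10, batch#5, batch#16 — no chain reaches any other.
That is 4.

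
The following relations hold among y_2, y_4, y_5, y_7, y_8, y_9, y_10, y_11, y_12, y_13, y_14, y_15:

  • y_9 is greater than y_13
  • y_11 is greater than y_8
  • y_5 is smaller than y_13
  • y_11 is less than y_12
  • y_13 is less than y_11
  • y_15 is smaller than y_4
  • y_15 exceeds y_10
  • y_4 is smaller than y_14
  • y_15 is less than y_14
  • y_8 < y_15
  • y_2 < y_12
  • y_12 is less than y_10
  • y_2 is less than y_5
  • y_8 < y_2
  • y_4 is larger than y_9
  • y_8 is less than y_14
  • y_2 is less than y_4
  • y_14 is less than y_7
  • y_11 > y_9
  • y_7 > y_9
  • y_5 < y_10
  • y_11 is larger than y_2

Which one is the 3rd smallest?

y_5

Piecing the relations together gives one ordering: y_8 < y_2 < y_5 < y_13 < y_9 < y_11 < y_12 < y_10 < y_15 < y_4 < y_14 < y_7.
Counting 3 from the smallest end gives y_5.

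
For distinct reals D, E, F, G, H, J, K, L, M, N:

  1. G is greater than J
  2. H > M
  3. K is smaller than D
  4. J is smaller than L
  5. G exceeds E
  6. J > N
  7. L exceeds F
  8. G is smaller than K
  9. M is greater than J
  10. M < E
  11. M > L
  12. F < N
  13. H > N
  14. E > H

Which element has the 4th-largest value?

E

The consecutive relations fix a unique order: F < N < J < L < M < H < E < G < K < D.
The 4th largest is E.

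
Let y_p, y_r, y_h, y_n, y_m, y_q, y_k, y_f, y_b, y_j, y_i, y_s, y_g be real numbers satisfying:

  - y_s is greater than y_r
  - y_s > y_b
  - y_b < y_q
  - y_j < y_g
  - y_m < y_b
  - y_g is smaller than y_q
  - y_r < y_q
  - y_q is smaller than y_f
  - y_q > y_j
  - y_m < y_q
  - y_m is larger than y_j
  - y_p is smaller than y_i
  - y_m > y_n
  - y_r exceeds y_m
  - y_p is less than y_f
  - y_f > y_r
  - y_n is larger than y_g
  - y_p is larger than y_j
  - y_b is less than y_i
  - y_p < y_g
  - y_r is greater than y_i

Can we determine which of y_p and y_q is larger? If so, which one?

y_p < y_g < y_n < y_m < y_b < y_i < y_r < y_q, by transitivity through y_g, y_n, y_m, y_b, y_i, y_r.
So y_q is larger.

y_q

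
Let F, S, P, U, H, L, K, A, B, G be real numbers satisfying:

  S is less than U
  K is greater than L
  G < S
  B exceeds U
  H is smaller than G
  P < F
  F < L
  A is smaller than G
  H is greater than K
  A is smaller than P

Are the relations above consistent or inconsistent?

consistent

Every relation is compatible with A < P < F < L < K < H < G < S < U < B; the set is consistent.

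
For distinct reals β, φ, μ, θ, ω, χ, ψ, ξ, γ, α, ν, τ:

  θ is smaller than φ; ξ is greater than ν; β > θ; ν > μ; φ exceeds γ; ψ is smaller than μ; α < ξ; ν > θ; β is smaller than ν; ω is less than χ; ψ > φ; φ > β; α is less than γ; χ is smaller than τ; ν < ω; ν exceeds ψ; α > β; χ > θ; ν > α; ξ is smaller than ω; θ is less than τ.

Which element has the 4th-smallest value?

Chaining the given pairs: θ < β < α < γ < φ < ψ < μ < ν < ξ < ω < χ < τ.
The 4th smallest is γ.

γ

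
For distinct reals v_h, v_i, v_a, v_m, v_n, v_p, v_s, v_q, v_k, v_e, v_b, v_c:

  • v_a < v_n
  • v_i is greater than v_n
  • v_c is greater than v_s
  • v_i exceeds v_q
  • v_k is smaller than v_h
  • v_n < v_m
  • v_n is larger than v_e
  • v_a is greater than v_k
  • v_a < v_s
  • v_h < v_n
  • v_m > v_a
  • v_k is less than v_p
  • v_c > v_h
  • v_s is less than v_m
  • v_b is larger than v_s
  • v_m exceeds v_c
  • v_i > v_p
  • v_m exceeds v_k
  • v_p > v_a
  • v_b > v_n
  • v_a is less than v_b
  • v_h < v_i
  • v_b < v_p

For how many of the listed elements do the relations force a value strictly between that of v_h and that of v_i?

Chaining upward from v_h reaches: v_n, v_b, v_c, v_p, v_m.
Chaining downward from v_i reaches: v_k, v_a, v_s, v_e, v_n, v_b, v_p, v_q.
Strictly between v_h and v_i are those in both lists: v_n, v_b, v_p — 3 elements.

3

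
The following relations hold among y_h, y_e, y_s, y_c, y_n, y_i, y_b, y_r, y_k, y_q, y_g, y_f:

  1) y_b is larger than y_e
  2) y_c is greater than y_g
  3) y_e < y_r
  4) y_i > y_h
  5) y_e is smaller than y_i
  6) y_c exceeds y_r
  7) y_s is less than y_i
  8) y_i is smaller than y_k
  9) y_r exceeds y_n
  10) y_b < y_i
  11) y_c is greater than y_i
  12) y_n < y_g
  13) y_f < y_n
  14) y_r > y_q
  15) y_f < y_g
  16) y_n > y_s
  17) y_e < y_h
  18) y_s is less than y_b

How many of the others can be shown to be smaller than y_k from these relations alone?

5

From y_k the given relations immediately reach y_i.
From those, y_e, y_s, y_b, y_h — 5 in total.
No other element is forced below y_k by the given relations, so the count is 5.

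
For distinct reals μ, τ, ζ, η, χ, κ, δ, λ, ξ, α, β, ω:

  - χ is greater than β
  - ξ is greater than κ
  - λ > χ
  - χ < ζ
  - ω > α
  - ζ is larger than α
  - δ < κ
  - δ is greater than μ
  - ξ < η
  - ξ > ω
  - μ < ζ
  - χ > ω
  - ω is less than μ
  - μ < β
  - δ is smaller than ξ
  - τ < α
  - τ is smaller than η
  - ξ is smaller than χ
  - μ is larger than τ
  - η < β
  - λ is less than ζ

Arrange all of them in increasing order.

Nothing is placed below τ, so it is least; from there τ < α; α < ω; ω < μ; μ < δ; δ < κ; κ < ξ; ξ < η; η < β; β < χ; χ < λ; λ < ζ, each given directly.

τ < α < ω < μ < δ < κ < ξ < η < β < χ < λ < ζ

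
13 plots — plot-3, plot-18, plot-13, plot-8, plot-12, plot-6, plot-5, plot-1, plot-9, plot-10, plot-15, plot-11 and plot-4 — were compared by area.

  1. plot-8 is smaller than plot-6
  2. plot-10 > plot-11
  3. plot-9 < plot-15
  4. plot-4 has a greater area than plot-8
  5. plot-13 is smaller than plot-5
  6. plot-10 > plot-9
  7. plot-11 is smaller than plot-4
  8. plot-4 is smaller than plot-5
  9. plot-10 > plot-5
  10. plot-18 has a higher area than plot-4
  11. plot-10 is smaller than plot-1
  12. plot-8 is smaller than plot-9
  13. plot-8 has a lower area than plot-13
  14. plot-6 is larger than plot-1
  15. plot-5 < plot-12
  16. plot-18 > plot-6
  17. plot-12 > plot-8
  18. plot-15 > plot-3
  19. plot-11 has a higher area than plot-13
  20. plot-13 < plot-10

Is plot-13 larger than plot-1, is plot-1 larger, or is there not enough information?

plot-13 < plot-11 and plot-11 < plot-4 give plot-13 < plot-4.
With plot-4 < plot-5: plot-13 < plot-11 < plot-4 < plot-5.
Then plot-5 < plot-10 extends the chain to plot-10.
With plot-10 < plot-1: plot-13 < plot-11 < plot-4 < plot-5 < plot-10 < plot-1.
So plot-1 is larger.

plot-1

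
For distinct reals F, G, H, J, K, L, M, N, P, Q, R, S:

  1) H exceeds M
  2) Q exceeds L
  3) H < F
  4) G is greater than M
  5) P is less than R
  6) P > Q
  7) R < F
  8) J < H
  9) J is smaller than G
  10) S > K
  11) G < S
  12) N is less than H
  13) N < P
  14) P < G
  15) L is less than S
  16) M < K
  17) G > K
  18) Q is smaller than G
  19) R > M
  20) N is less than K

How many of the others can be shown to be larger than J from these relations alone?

The elements the relations force above J are H, F, G, S — no chain reaches any other.
That is 4.

4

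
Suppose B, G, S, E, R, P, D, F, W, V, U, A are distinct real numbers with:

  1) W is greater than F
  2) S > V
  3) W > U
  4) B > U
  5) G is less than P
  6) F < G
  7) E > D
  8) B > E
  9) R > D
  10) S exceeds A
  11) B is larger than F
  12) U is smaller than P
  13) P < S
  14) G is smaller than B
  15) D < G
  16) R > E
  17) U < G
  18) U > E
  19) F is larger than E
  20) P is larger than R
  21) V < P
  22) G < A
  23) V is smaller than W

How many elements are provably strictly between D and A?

Chaining upward from D reaches: E, F, U, G, R, B, P, W, S.
Chaining downward from A reaches: E, F, U, G.
Strictly between D and A are those in both lists: E, F, U, G — 4 elements.

4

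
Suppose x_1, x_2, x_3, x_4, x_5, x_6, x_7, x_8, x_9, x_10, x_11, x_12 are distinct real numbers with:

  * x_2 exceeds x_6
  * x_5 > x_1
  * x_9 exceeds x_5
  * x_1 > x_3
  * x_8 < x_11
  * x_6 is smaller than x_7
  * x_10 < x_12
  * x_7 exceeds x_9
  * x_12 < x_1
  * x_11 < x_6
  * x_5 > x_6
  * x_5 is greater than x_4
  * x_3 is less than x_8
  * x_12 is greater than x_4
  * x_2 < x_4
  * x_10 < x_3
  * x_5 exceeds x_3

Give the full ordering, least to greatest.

The consecutive links are each given: x_10 < x_3; x_3 < x_8; x_8 < x_11; x_11 < x_6; x_6 < x_2; x_2 < x_4; x_4 < x_12; x_12 < x_1; x_1 < x_5; x_5 < x_9; x_9 < x_7.

x_10 < x_3 < x_8 < x_11 < x_6 < x_2 < x_4 < x_12 < x_1 < x_5 < x_9 < x_7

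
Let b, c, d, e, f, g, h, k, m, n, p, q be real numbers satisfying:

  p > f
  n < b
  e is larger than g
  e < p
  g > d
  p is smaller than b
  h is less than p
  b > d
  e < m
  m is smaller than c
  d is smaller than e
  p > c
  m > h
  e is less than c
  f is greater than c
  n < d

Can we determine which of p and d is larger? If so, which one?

Chaining the given relations: d < g < e < m < c < f < p.
So p is larger.

p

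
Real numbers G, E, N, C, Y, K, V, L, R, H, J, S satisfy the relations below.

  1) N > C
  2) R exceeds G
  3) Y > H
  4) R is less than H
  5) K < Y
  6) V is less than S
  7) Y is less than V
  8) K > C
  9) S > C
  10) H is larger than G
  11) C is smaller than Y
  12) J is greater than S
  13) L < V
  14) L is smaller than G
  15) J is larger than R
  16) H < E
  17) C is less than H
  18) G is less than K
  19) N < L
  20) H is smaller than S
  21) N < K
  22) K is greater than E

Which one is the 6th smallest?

H

The consecutive relations fix a unique order: C < N < L < G < R < H < E < K < Y < V < S < J.
Counting 6 from the smallest end gives H.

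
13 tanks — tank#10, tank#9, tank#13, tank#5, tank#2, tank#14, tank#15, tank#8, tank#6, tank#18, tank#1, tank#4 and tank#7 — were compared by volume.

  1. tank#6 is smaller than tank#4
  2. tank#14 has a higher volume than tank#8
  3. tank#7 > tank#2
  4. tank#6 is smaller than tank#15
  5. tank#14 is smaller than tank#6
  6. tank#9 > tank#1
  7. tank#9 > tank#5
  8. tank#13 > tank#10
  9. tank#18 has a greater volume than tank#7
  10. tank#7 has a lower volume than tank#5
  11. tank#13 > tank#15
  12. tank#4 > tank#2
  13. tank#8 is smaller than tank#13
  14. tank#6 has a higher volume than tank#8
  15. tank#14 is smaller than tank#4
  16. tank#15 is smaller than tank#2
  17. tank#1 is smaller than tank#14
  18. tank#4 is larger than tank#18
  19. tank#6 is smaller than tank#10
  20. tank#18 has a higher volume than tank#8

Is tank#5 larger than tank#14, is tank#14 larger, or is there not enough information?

tank#5

The relevant relations are tank#14 < tank#6; tank#6 < tank#15; tank#15 < tank#2; tank#2 < tank#7; tank#7 < tank#5.
Chaining these gives tank#14 < tank#6 < tank#15 < tank#2 < tank#7 < tank#5.
So tank#5 is larger.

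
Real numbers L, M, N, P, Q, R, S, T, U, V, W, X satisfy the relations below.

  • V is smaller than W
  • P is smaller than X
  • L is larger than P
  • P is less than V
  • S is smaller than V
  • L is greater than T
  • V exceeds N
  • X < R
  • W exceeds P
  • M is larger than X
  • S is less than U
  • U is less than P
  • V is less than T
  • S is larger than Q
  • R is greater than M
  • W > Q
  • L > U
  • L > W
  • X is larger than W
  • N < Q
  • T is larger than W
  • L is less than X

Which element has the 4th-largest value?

L

Piecing the relations together gives one ordering: N < Q < S < U < P < V < W < T < L < X < M < R.
Counting 4 from the largest end gives L.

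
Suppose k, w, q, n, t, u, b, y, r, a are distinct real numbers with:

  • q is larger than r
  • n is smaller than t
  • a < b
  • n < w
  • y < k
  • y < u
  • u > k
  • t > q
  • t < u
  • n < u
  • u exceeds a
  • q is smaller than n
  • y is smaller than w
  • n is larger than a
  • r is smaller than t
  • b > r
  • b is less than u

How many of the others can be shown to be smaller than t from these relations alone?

4

Directly below t: r, q, n.
One step further: a (4 so far).
No other element is forced below t by the given relations, so the count is 4.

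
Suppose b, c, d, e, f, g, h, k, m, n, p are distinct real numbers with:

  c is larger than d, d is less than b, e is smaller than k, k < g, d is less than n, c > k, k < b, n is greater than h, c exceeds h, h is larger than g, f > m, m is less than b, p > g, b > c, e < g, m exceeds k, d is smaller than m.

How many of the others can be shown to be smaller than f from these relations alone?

Directly below f: m.
One step further: d, k (3 so far).
One step further: e (4 so far).
Nothing else is reachable below f; 4 in all.

4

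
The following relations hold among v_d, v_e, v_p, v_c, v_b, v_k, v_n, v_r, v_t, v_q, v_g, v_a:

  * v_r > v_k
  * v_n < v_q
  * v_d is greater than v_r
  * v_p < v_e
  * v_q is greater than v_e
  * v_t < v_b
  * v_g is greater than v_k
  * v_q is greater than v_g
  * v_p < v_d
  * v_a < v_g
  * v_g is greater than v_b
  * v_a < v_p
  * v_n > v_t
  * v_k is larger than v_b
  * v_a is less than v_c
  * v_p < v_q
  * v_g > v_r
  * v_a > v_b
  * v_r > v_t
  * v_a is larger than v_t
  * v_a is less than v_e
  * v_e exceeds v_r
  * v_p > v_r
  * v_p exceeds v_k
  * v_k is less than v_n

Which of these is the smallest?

v_t

v_b is not least since v_t < v_b; v_a is not least since v_t < v_a; v_k is not least since v_b < v_k; v_r is not least since v_k < v_r; v_g is not least since v_a < v_g; v_n is not least since v_k < v_n; v_c is not least since v_a < v_c; v_p is not least since v_a < v_p; v_e is not least since v_r < v_e; v_d is not least since v_r < v_d; v_q is not least since v_e < v_q.
Only v_t has nothing below it, so v_t is the smallest.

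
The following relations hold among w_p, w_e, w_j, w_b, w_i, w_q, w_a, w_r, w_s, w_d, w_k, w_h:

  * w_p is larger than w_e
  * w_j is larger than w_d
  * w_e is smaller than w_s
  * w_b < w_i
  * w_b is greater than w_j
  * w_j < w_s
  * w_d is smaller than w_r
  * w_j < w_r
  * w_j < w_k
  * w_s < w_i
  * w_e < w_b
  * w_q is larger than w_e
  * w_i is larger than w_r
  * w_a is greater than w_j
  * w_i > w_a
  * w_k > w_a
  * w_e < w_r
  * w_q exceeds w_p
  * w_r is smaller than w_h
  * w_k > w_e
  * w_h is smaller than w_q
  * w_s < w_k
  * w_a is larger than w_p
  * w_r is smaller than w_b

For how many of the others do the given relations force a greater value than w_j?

Directly above w_j: w_r, w_a, w_s, w_b, w_k.
One step further: w_h, w_i (7 so far).
One step further: w_q (8 so far).
Nothing else is reachable above w_j; 8 in all.

8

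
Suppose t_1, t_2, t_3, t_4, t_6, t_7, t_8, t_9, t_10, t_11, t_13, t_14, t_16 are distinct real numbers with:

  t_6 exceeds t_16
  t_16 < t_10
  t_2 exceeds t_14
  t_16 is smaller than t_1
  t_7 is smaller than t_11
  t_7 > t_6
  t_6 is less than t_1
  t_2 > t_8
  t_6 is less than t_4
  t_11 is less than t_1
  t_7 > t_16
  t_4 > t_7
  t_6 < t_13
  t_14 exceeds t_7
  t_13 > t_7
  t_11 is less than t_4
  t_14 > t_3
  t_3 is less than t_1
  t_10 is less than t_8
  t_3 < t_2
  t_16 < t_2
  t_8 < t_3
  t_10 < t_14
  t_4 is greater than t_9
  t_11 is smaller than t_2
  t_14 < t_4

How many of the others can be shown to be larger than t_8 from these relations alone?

The elements the relations force above t_8 are t_3, t_14, t_2, t_4, t_1 — no chain reaches any other.
That is 5.

5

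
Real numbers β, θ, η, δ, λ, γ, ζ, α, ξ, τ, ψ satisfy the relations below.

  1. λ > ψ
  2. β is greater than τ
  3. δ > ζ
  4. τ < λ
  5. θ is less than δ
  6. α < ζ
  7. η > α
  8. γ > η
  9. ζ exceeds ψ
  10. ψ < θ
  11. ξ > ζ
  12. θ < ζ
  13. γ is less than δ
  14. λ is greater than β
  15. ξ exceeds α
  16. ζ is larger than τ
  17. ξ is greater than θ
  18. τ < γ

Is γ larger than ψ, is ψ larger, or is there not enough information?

undetermined

Following every chain through γ: above γ we get δ; below γ we get α, η, τ.
ψ is not reached, and no chain runs the other way from ψ to γ.
So the given relations leave the order of γ and ψ undetermined.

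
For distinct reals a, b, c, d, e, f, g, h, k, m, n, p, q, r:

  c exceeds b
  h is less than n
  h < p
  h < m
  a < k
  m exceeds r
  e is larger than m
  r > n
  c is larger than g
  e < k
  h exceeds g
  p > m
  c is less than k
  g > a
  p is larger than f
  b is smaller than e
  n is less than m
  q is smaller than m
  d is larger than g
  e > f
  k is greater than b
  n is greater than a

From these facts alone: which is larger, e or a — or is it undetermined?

Chaining the given relations: a < g < h < n < r < m < e.
So e is larger.

e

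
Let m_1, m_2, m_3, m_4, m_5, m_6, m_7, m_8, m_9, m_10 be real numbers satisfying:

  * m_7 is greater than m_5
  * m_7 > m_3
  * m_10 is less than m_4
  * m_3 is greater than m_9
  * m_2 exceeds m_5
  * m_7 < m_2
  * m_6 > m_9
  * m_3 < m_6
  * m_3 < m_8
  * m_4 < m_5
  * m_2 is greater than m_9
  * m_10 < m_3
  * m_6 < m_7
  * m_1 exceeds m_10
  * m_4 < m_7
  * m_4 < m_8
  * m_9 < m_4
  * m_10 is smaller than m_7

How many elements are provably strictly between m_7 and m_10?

4

Chaining upward from m_10 reaches: m_3, m_4, m_5, m_6, m_8, m_1, m_2.
Chaining downward from m_7 reaches: m_9, m_3, m_4, m_5, m_6.
Strictly between m_10 and m_7 are those in both lists: m_3, m_4, m_5, m_6 — 4 elements.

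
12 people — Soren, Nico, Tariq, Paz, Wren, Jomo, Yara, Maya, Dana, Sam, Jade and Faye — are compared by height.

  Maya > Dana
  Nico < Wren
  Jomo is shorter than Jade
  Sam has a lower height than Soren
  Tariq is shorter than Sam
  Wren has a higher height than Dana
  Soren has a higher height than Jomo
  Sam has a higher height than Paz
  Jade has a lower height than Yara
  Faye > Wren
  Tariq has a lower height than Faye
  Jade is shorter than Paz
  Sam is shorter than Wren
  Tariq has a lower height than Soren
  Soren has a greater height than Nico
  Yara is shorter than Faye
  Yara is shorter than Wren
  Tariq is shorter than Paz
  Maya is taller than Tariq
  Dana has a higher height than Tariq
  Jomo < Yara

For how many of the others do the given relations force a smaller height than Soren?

From Soren the given relations immediately reach Jomo, Tariq, Nico, Sam.
From those, Paz — 5 in total.
From those, Jade — 6 in total.
No other element is forced below Soren by the given relations, so the count is 6.

6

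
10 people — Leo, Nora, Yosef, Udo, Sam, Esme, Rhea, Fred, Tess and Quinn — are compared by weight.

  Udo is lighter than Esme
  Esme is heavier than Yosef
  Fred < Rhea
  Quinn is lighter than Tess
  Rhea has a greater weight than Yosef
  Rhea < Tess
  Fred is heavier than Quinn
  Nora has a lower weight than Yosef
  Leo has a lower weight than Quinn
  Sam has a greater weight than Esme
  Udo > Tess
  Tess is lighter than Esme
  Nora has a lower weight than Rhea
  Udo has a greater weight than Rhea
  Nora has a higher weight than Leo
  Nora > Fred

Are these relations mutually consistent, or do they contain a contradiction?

consistent

Every relation is compatible with Leo < Quinn < Fred < Nora < Yosef < Rhea < Tess < Udo < Esme < Sam; the set is consistent.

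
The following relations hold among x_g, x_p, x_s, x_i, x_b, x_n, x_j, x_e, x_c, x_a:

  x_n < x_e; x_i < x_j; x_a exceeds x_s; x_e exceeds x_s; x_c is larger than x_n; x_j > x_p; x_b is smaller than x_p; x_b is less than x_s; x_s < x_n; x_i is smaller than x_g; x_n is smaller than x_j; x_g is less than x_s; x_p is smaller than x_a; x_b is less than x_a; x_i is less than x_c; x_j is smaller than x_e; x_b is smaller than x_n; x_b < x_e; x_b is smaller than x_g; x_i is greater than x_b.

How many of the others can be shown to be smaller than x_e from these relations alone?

7

From x_e the given relations immediately reach x_b, x_s, x_n, x_j.
From those, x_i, x_p, x_g — 7 in total.
No other element is forced below x_e by the given relations, so the count is 7.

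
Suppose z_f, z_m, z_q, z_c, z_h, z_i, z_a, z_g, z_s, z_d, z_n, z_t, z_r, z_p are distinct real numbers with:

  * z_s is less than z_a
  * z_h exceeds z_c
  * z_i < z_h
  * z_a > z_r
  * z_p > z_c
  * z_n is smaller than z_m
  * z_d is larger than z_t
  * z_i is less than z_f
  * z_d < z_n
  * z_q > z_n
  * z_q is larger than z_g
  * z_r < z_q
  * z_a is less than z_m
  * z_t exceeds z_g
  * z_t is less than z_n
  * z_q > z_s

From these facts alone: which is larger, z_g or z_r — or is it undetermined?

Following every chain through z_g: above z_g we get z_t, z_d, z_n, z_q, z_m.
z_r is not reached, and no chain runs the other way from z_r to z_g.
So the given relations leave the order of z_g and z_r undetermined.

undetermined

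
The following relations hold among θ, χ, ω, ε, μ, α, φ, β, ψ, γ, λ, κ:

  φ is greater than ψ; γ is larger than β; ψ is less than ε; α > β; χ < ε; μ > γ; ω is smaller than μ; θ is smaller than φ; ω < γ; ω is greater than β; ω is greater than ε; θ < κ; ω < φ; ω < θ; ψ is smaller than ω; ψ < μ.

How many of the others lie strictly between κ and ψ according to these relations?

3

The relations place ψ below κ. An element lies strictly between them when it is forced above ψ and also forced below κ.
Above ψ: {ε, ω, γ, θ, φ, μ}. Below κ: {χ, ε, β, ω, θ}.
Intersection: {ε, ω, θ} — 3.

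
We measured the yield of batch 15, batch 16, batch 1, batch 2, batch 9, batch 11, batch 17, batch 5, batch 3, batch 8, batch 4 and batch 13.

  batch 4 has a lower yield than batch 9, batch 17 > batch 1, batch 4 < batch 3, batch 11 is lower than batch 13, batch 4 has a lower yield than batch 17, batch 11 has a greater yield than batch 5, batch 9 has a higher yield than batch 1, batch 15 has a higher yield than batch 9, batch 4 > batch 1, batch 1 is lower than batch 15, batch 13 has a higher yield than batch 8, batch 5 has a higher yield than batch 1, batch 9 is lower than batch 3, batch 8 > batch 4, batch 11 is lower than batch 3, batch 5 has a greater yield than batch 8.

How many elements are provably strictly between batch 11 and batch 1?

Chaining upward from batch 1 reaches: batch 4, batch 17, batch 9, batch 8, batch 5, batch 13, batch 15, batch 3.
Chaining downward from batch 11 reaches: batch 4, batch 8, batch 5.
Strictly between batch 1 and batch 11 are those in both lists: batch 4, batch 8, batch 5 — 3 elements.

3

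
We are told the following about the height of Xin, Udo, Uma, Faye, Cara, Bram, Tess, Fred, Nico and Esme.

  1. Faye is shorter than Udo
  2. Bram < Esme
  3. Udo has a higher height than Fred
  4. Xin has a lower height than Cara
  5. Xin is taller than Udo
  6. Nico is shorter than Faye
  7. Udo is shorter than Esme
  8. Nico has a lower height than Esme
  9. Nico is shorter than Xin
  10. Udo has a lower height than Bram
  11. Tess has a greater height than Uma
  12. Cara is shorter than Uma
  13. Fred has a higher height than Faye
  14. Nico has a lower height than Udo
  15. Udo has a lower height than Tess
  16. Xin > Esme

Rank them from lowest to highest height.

Nothing is placed below Nico, so it is least; from there Nico < Faye; Faye < Fred; Fred < Udo; Udo < Bram; Bram < Esme; Esme < Xin; Xin < Cara; Cara < Uma; Uma < Tess, each given directly.

Nico < Faye < Fred < Udo < Bram < Esme < Xin < Cara < Uma < Tess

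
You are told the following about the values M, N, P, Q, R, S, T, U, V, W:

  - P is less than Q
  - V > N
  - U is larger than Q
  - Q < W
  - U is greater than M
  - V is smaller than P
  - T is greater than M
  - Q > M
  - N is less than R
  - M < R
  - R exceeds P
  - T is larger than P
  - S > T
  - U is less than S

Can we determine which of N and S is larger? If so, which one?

S

Chaining the given relations: N < V < P < Q < U < S.
So S is larger.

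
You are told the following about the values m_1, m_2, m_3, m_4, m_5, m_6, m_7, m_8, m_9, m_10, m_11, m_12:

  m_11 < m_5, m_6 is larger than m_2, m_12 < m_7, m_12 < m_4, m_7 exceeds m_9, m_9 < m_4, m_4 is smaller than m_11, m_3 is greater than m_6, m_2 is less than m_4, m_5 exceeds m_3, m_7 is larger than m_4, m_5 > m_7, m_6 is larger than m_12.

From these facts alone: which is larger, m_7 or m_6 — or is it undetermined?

Following every chain through m_6: above m_6 we get m_3, m_5; below m_6 we get m_12, m_2.
m_7 is not reached, and no chain runs the other way from m_7 to m_6.
So the given relations leave the order of m_6 and m_7 undetermined.

undetermined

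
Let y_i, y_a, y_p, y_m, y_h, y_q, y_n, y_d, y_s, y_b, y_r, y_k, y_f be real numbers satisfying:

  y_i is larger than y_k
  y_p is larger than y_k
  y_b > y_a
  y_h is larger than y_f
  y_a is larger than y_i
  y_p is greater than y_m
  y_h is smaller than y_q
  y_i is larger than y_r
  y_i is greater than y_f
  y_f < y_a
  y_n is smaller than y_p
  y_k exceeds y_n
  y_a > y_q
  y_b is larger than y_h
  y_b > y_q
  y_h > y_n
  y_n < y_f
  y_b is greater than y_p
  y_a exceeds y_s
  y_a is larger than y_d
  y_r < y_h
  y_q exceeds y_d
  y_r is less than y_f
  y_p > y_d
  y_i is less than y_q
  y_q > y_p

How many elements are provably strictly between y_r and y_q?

Chaining upward from y_r reaches: y_f, y_i, y_h, y_a, y_b.
Chaining downward from y_q reaches: y_n, y_f, y_k, y_m, y_i, y_d, y_p, y_h.
Strictly between y_r and y_q are those in both lists: y_f, y_i, y_h — 3 elements.

3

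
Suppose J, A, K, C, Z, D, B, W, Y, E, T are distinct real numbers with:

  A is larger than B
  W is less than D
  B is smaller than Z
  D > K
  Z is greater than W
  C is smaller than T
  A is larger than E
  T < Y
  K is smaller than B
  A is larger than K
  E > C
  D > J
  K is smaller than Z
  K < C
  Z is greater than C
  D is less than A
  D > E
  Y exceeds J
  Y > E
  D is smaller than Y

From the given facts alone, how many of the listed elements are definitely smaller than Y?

7

From Y the given relations immediately reach J, E, D, T.
From those, W, K, C — 7 in total.
No other element is forced below Y by the given relations, so the count is 7.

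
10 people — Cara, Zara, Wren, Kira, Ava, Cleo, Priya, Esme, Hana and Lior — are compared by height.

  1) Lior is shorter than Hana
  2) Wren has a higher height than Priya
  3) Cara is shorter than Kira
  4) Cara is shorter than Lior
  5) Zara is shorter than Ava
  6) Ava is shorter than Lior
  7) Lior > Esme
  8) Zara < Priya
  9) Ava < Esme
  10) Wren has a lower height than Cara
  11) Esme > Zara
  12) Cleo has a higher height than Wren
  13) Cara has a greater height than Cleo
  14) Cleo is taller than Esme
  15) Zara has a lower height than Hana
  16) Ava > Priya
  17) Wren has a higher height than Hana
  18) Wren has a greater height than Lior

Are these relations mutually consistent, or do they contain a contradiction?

inconsistent

We have Cara < Lior stated directly, yet also Lior < Hana < Wren < Cleo < Cara by chaining the others — so Lior < Cara. Contradiction.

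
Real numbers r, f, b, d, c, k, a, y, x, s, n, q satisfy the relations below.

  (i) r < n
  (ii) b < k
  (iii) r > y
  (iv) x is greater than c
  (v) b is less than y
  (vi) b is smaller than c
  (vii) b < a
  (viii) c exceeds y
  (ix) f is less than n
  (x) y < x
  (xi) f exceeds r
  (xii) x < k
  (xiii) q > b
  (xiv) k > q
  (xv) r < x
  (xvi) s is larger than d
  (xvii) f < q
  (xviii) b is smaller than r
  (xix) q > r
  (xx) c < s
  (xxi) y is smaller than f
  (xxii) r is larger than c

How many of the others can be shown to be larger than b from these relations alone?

10

The elements the relations force above b are y, a, c, r, f, n, q, x, k, s — no chain reaches any other.
That is 10.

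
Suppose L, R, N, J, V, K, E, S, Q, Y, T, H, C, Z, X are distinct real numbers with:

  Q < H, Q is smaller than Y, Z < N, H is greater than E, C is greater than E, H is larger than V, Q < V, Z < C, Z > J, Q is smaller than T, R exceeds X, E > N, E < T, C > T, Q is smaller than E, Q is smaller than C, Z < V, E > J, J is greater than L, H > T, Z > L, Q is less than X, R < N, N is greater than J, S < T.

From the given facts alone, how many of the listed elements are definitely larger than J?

7

From J the given relations immediately reach Z, N, E.
From those, V, T, H, C — 7 in total.
Nothing else is reachable above J; 7 in all.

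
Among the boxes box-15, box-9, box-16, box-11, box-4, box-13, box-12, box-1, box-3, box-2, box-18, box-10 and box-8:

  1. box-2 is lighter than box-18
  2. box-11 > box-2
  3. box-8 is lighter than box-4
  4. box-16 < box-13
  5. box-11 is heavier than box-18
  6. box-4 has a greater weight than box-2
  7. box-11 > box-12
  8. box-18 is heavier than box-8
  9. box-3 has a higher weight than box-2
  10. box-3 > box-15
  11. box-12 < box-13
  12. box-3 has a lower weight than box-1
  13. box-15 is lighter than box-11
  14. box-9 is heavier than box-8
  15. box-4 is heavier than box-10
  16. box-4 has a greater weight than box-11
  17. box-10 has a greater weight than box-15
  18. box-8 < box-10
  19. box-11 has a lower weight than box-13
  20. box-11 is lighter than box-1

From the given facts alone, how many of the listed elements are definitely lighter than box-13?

Directly below box-13: box-12, box-11, box-16.
One step further: box-2, box-18, box-15 (6 so far).
One step further: box-8 (7 so far).
No other element is forced below box-13 by the given relations, so the count is 7.

7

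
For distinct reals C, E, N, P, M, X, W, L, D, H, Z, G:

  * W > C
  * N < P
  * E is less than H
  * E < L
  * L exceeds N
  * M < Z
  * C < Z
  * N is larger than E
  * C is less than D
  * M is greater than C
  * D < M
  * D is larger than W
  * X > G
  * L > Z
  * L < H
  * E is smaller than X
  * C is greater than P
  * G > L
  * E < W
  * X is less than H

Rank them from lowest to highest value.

Nothing is placed below E, so it is least; from there E < N; N < P; P < C; C < W; W < D; D < M; M < Z; Z < L; L < G; G < X; X < H, each given directly.

E < N < P < C < W < D < M < Z < L < G < X < H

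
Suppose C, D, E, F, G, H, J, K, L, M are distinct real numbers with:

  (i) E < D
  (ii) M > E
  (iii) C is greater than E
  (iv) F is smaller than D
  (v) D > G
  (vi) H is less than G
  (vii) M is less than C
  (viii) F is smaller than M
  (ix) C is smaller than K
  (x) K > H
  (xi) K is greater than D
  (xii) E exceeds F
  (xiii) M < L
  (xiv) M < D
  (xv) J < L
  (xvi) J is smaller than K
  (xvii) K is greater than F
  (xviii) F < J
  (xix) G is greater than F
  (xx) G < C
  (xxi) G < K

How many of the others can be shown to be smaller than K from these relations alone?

Directly below K: H, F, J, G, C, D.
One step further: E, M (8 so far).
Nothing else is reachable below K; 8 in all.

8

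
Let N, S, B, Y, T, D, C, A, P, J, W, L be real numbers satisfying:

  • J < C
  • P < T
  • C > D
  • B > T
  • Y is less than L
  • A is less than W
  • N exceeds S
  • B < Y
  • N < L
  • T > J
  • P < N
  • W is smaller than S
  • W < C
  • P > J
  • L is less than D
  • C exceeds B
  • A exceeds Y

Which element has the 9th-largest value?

Chaining the given pairs: J < P < T < B < Y < A < W < S < N < L < D < C.
Counting 9 from the largest end gives B.

B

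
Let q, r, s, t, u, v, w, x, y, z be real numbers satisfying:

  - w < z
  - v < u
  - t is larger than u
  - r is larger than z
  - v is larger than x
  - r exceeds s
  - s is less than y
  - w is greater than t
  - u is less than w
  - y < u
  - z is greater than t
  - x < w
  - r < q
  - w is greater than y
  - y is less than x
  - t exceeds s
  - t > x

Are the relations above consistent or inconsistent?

consistent

Every relation is compatible with s < y < x < v < u < t < w < z < r < q; the set is consistent.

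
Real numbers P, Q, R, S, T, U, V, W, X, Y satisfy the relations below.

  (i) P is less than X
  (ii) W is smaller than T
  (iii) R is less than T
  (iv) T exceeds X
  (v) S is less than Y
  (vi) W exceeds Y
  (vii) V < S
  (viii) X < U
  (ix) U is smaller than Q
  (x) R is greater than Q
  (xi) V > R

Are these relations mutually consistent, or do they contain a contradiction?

Every relation is compatible with P < X < U < Q < R < V < S < Y < W < T; the set is consistent.

consistent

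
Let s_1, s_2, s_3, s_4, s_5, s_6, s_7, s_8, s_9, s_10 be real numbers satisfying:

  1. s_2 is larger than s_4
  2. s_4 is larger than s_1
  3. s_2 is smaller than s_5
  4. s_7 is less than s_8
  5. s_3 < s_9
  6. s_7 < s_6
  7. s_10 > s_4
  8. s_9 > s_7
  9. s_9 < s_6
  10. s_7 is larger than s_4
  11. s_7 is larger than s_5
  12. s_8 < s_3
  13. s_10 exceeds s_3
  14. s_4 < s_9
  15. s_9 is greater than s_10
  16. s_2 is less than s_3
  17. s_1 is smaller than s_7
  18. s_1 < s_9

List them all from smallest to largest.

s_1 < s_4 < s_2 < s_5 < s_7 < s_8 < s_3 < s_10 < s_9 < s_6

Each adjacent pair is fixed by a given relation: s_1 < s_4; s_4 < s_2; s_2 < s_5; s_5 < s_7; s_7 < s_8; s_8 < s_3; s_3 < s_10; s_10 < s_9; s_9 < s_6. Chaining them end to end gives the full order.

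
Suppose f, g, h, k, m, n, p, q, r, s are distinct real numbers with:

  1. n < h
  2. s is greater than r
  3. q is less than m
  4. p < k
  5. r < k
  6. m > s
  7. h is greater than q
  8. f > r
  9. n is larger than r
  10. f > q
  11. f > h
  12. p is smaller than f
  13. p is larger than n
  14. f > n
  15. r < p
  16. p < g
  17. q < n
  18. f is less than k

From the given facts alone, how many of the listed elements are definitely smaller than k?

Directly below k: r, p, f.
One step further: q, n, h (6 so far).
No other element is forced below k by the given relations, so the count is 6.

6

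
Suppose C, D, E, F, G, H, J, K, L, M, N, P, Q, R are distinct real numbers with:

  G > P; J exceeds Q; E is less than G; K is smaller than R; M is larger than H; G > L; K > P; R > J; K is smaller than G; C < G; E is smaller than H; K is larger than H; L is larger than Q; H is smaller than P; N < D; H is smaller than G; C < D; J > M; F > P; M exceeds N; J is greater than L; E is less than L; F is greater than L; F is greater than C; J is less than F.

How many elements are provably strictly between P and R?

Chaining upward from P reaches: K, F, G.
Chaining downward from R reaches: E, H, Q, N, L, M, J, K.
Strictly between P and R are those in both lists: K — 1 element.

1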